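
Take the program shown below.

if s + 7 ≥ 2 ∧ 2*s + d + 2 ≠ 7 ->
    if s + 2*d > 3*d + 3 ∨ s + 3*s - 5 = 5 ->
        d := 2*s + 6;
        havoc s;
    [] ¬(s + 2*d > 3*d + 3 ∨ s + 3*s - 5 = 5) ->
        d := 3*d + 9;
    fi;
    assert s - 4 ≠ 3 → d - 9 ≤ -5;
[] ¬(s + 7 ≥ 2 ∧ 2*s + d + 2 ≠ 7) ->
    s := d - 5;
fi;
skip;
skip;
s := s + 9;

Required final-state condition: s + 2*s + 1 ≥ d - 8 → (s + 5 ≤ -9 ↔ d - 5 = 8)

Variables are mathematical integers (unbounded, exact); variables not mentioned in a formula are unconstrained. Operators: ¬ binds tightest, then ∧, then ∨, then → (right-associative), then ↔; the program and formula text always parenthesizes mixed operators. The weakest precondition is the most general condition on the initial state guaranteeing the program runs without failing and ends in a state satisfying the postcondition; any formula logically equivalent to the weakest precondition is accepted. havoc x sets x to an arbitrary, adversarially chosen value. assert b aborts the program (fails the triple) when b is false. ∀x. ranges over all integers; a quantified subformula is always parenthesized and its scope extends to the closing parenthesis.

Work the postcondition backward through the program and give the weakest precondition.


Working backward. After the program, the postcondition s + 2*s + 1 ≥ d - 8 → (s + 5 ≤ -9 ↔ d - 5 = 8) must hold; in canonical form it is 3*s ≥ d - 9 → (s ≤ -14 ↔ d = 13).
Before s := s + 9: 3*s ≥ d - 36 → (s ≤ -23 ↔ d = 13)
Before skip: 3*s ≥ d - 36 → (s ≤ -23 ↔ d = 13)
Before skip: 3*s ≥ d - 36 → (s ≤ -23 ↔ d = 13)
Then branch requires ((s > d + 3 ∨ 4*s = 10) → (∀s_1. ((s_1 ≠ 7 → 2*s ≤ -2) ∧ (3*s_1 ≥ 2*s - 30 → (s_1 ≤ -23 ↔ 2*s = 7))))) ∧ ((¬(s > d + 3 ∨ 4*s = 10)) → ((s ≠ 7 → 3*d ≤ -5) ∧ (3*s ≥ 3*d - 27 → (s ≤ -23 ↔ 3*d = 4)))); else branch requires 2*d ≥ -21 → (d ≤ -18 ↔ d = 13).
Before the if: ((s ≥ -5 ∧ d + 2*s ≠ 5) → (((s > d + 3 ∨ 4*s = 10) → (∀s_1. ((s_1 ≠ 7 → 2*s ≤ -2) ∧ (3*s_1 ≥ 2*s - 30 → (s_1 ≤ -23 ↔ 2*s = 7))))) ∧ ((¬(s > d + 3 ∨ 4*s = 10)) → ((s ≠ 7 → 3*d ≤ -5) ∧ (3*s ≥ 3*d - 27 → (s ≤ -23 ↔ 3*d = 4)))))) ∧ ((¬(s ≥ -5 ∧ d + 2*s ≠ 5)) → (2*d ≥ -21 → (d ≤ -18 ↔ d = 13)))
Answer: WP = ((s ≥ -5 ∧ d + 2*s ≠ 5) → (((s > d + 3 ∨ 4*s = 10) → (∀s_1. ((s_1 ≠ 7 → 2*s ≤ -2) ∧ (3*s_1 ≥ 2*s - 30 → (s_1 ≤ -23 ↔ 2*s = 7))))) ∧ ((¬(s > d + 3 ∨ 4*s = 10)) → ((s ≠ 7 → 3*d ≤ -5) ∧ (3*s ≥ 3*d - 27 → (s ≤ -23 ↔ 3*d = 4)))))) ∧ ((¬(s ≥ -5 ∧ d + 2*s ≠ 5)) → (2*d ≥ -21 → (d ≤ -18 ↔ d = 13)))


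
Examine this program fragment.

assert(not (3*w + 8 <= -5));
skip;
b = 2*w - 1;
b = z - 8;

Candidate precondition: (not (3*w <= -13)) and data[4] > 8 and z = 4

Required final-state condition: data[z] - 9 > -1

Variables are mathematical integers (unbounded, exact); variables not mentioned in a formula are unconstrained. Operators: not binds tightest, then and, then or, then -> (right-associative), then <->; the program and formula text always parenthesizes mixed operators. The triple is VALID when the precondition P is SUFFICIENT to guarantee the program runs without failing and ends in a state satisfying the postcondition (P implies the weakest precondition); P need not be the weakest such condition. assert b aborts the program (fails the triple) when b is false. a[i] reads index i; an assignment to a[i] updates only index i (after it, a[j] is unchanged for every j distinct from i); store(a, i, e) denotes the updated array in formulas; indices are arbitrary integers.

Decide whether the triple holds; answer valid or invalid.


Working backward. After the program, the postcondition data[z] - 9 > -1 must hold; in canonical form it is data[z] > 8.
Before b := z - 8: data[z] > 8
Before b := 2*w - 1: data[z] > 8
Before skip: data[z] > 8
Before assert not (3*w + 8 <= -5): (not (3*w <= -13)) and data[z] > 8
The weakest precondition is (not (3*w <= -13)) and data[z] > 8.
Check whether (not (3*w <= -13)) and data[4] > 8 and z = 4 implies it.
Every state satisfying the precondition satisfies the weakest precondition: the implication holds.
Answer: valid


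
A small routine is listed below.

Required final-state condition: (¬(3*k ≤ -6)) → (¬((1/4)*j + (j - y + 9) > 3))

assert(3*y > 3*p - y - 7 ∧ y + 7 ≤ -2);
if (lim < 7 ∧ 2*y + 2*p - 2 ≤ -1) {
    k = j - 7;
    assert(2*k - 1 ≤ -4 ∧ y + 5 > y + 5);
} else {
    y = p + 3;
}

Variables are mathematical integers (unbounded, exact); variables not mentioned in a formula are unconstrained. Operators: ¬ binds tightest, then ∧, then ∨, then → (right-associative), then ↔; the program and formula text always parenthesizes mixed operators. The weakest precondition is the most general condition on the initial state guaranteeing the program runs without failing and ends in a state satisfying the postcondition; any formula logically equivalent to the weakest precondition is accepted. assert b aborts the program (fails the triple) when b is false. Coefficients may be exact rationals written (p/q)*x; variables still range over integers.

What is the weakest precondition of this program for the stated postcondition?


Working backward. After the program, the postcondition (¬(3*k ≤ -6)) → (¬((1/4)*j + (j - y + 9) > 3)) must hold; in canonical form it is (¬(3*k ≤ -6)) → (¬((5/4)*j > y - 6)).
Then branch requires false; else branch requires (¬(3*k ≤ -6)) → (¬((5/4)*j > p - 3)).
Before the if: (¬(lim < 7 ∧ 2*p + 2*y ≤ 1)) ∧ ((¬(lim < 7 ∧ 2*p + 2*y ≤ 1)) → ((¬(3*k ≤ -6)) → (¬((5/4)*j > p - 3))))
Before assert 3*y > 3*p - y - 7 ∧ y + 7 ≤ -2: 4*y > 3*p - 7 ∧ y ≤ -9 ∧ (¬(lim < 7 ∧ 2*p + 2*y ≤ 1)) ∧ ((¬(lim < 7 ∧ 2*p + 2*y ≤ 1)) → ((¬(3*k ≤ -6)) → (¬((5/4)*j > p - 3))))
Answer: WP = 4*y > 3*p - 7 ∧ y ≤ -9 ∧ (¬(lim < 7 ∧ 2*p + 2*y ≤ 1)) ∧ ((¬(lim < 7 ∧ 2*p + 2*y ≤ 1)) → ((¬(3*k ≤ -6)) → (¬((5/4)*j > p - 3))))


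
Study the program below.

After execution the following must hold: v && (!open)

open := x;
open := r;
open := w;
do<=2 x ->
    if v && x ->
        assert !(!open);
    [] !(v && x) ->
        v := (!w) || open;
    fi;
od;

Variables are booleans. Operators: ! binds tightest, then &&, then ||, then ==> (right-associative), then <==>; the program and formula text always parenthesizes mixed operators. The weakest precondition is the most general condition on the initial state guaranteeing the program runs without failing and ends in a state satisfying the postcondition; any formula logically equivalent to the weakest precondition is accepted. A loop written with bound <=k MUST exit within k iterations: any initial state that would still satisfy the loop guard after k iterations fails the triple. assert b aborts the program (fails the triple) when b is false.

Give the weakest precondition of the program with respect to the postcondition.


Working backward. After the program, v && (!open) must hold.
Before the loop (bound <=2), unroll the exhaustion recursion (WP_0 = exit-now case; WP_j = one more guarded iteration, up to j = 2):
  WP_0: (!x) && v && (!open)
  WP_1: (x ==> ((!(v && x)) && ((!(v && x)) ==> ((!x) && ((!w) || open) && (!open))))) && ((!x) ==> (v && (!open)))
  WP_2: (x ==> (((v && x) ==> (open && (x ==> ((!(v && x)) && ((!(v && x)) ==> ((!x) && ((!w) || open) && (!open))))) && ((!x) ==> (v && (!open))))) && ((!(v && x)) ==> ((x ==> ((!(((!w) || open) && x)) && ((!(((!w) || open) && x)) ==> ((!x) && ((!w) || open) && (!open))))) && ((!x) ==> (((!w) || open) && (!open))))))) && ((!x) ==> (v && (!open)))
So before the loop: (x ==> (((v && x) ==> (open && (x ==> ((!(v && x)) && ((!(v && x)) ==> ((!x) && ((!w) || open) && (!open))))) && ((!x) ==> (v && (!open))))) && ((!(v && x)) ==> ((x ==> ((!(((!w) || open) && x)) && ((!(((!w) || open) && x)) ==> ((!x) && ((!w) || open) && (!open))))) && ((!x) ==> (((!w) || open) && (!open))))))) && ((!x) ==> (v && (!open)))
Before open := w: (x ==> (((v && x) ==> (w && (x ==> ((!(v && x)) && ((!(v && x)) ==> ((!x) && (!w))))) && ((!x) ==> (v && (!w))))) && ((!(v && x)) ==> ((x ==> ((!x) && ((!x) ==> ((!x) && (!w))))) && ((!x) ==> (!w)))))) && ((!x) ==> (v && (!w)))
Before open := r: (x ==> (((v && x) ==> (w && (x ==> ((!(v && x)) && ((!(v && x)) ==> ((!x) && (!w))))) && ((!x) ==> (v && (!w))))) && ((!(v && x)) ==> ((x ==> ((!x) && ((!x) ==> ((!x) && (!w))))) && ((!x) ==> (!w)))))) && ((!x) ==> (v && (!w)))
Before open := x: (x ==> (((v && x) ==> (w && (x ==> ((!(v && x)) && ((!(v && x)) ==> ((!x) && (!w))))) && ((!x) ==> (v && (!w))))) && ((!(v && x)) ==> ((x ==> ((!x) && ((!x) ==> ((!x) && (!w))))) && ((!x) ==> (!w)))))) && ((!x) ==> (v && (!w)))
Answer: WP = (x ==> (((v && x) ==> (w && (x ==> ((!(v && x)) && ((!(v && x)) ==> ((!x) && (!w))))) && ((!x) ==> (v && (!w))))) && ((!(v && x)) ==> ((x ==> ((!x) && ((!x) ==> ((!x) && (!w))))) && ((!x) ==> (!w)))))) && ((!x) ==> (v && (!w)))


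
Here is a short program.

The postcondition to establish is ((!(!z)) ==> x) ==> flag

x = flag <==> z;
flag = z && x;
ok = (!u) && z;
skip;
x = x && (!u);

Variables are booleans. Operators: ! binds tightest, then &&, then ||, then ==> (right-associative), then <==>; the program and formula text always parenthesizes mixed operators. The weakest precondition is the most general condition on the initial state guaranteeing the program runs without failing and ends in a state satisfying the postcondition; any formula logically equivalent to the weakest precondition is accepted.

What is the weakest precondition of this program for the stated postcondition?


Working backward. After the program, the postcondition ((!(!z)) ==> x) ==> flag must hold; in canonical form it is (z ==> x) ==> flag.
Before x := x && (!u): (z ==> (x && (!u))) ==> flag
Before skip: (z ==> (x && (!u))) ==> flag
Before ok := (!u) && z: (z ==> (x && (!u))) ==> flag
Before flag := z && x: (z ==> (x && (!u))) ==> (z && x)
Before x := flag <==> z: (z ==> ((flag <==> z) && (!u))) ==> (z && (flag <==> z))
Answer: WP = (z ==> ((flag <==> z) && (!u))) ==> (z && (flag <==> z))


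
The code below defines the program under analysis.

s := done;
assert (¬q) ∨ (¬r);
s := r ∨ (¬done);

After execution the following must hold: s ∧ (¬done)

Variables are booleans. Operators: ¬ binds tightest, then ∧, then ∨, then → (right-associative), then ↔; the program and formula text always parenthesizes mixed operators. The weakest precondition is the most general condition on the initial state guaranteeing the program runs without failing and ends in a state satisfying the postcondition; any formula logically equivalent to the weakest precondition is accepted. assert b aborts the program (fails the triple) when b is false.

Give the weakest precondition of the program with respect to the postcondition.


Working backward. After the program, s ∧ (¬done) must hold.
Before s := r ∨ (¬done): (r ∨ (¬done)) ∧ (¬done)
Before assert (¬q) ∨ (¬r): ((¬q) ∨ (¬r)) ∧ (r ∨ (¬done)) ∧ (¬done)
Before s := done: ((¬q) ∨ (¬r)) ∧ (r ∨ (¬done)) ∧ (¬done)
Answer: WP = ((¬q) ∨ (¬r)) ∧ (r ∨ (¬done)) ∧ (¬done)


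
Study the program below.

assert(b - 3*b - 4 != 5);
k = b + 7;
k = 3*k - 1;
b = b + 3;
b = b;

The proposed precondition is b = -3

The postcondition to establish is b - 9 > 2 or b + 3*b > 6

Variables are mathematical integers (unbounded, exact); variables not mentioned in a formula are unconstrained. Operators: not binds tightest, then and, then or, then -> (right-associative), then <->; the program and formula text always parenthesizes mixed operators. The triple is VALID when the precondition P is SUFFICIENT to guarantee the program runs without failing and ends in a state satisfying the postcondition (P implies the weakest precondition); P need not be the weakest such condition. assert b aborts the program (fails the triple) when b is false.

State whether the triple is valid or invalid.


Working backward. After the program, the postcondition b - 9 > 2 or b + 3*b > 6 must hold; in canonical form it is b > 11 or 4*b > 6.
Before b := b: b > 11 or 4*b > 6
Before b := b + 3: b > 8 or 4*b > -6
Before k := 3*k - 1: b > 8 or 4*b > -6
Before k := b + 7: b > 8 or 4*b > -6
Before assert b - 3*b - 4 != 5: 2*b != -9 and (b > 8 or 4*b > -6)
The weakest precondition is 2*b != -9 and (b > 8 or 4*b > -6).
Check whether b = -3 implies it.
Countermodel: at the initial state b = -3, the precondition holds but the weakest precondition fails.
Answer: invalid


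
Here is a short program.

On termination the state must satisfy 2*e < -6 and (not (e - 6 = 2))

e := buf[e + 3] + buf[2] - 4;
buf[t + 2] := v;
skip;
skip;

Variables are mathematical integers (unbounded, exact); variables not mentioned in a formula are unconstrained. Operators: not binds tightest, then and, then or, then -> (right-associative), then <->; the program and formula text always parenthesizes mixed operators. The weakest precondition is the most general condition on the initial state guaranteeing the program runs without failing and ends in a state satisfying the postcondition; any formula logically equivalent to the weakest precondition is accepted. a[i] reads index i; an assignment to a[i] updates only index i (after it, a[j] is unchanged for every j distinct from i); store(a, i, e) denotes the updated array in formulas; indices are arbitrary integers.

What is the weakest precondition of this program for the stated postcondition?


Working backward. After the program, the postcondition 2*e < -6 and (not (e - 6 = 2)) must hold; in canonical form it is 2*e < -6 and (not (e = 8)).
Before skip: 2*e < -6 and (not (e = 8))
Before skip: 2*e < -6 and (not (e = 8))
Before buf[t + 2] := v: 2*e < -6 and (not (e = 8))
Before e := buf[e + 3] + buf[2] - 4: 2*buf[e + 3] + 2*buf[2] < 2 and (not (buf[e + 3] + buf[2] = 12))
Answer: WP = 2*buf[e + 3] + 2*buf[2] < 2 and (not (buf[e + 3] + buf[2] = 12))


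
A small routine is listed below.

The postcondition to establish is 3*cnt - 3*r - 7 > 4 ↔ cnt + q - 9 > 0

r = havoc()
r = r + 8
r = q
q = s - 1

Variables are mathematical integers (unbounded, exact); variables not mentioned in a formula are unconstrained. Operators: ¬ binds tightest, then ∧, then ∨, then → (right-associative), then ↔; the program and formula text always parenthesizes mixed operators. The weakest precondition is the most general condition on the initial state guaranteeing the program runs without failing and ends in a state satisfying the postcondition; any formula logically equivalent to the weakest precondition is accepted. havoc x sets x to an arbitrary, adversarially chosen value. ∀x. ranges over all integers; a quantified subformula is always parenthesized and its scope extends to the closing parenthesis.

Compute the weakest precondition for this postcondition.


Working backward. After the program, the postcondition 3*cnt - 3*r - 7 > 4 ↔ cnt + q - 9 > 0 must hold; in canonical form it is 3*cnt > 3*r + 11 ↔ cnt + q > 9.
Before q := s - 1: 3*cnt > 3*r + 11 ↔ cnt + s > 10
Before r := q: 3*cnt > 3*q + 11 ↔ cnt + s > 10
Before r := r + 8: 3*cnt > 3*q + 11 ↔ cnt + s > 10
Before havoc r: 3*cnt > 3*q + 11 ↔ cnt + s > 10
Answer: WP = 3*cnt > 3*q + 11 ↔ cnt + s > 10


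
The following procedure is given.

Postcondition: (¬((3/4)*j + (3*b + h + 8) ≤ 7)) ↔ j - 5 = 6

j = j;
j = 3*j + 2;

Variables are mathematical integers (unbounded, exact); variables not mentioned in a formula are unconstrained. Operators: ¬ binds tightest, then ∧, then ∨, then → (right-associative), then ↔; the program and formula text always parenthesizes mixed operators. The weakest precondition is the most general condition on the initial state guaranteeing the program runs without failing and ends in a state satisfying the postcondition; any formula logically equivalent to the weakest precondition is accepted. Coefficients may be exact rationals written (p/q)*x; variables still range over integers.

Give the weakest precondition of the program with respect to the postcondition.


Working backward. After the program, the postcondition (¬((3/4)*j + (3*b + h + 8) ≤ 7)) ↔ j - 5 = 6 must hold; in canonical form it is (¬(3*b + h + (3/4)*j ≤ -1)) ↔ j = 11.
Before j := 3*j + 2: (¬(3*b + h + (9/4)*j ≤ -5/2)) ↔ 3*j = 9
Before j := j: (¬(3*b + h + (9/4)*j ≤ -5/2)) ↔ 3*j = 9
Answer: WP = (¬(3*b + h + (9/4)*j ≤ -5/2)) ↔ 3*j = 9


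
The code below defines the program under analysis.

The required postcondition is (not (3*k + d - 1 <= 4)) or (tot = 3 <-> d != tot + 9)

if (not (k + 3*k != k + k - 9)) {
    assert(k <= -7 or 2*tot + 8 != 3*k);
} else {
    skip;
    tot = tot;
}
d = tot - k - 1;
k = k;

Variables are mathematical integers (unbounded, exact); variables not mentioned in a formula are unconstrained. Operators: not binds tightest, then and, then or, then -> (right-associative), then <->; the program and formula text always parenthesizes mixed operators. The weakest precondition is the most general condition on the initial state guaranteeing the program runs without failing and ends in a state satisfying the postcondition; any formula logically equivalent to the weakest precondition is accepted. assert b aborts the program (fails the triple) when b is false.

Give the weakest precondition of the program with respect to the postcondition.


Working backward. After the program, the postcondition (not (3*k + d - 1 <= 4)) or (tot = 3 <-> d != tot + 9) must hold; in canonical form it is (not (d + 3*k <= 5)) or (tot = 3 <-> d != tot + 9).
Before k := k: (not (d + 3*k <= 5)) or (tot = 3 <-> d != tot + 9)
Before d := tot - k - 1: (not (2*k + tot <= 6)) or (tot = 3 <-> k != -10)
Then branch requires (k <= -7 or 2*tot != 3*k - 8) and ((not (2*k + tot <= 6)) or (tot = 3 <-> k != -10)); else branch requires (not (2*k + tot <= 6)) or (tot = 3 <-> k != -10).
Before the if: ((not (2*k != -9)) -> ((k <= -7 or 2*tot != 3*k - 8) and ((not (2*k + tot <= 6)) or (tot = 3 <-> k != -10)))) and (2*k != -9 -> ((not (2*k + tot <= 6)) or (tot = 3 <-> k != -10)))
Answer: WP = ((not (2*k != -9)) -> ((k <= -7 or 2*tot != 3*k - 8) and ((not (2*k + tot <= 6)) or (tot = 3 <-> k != -10)))) and (2*k != -9 -> ((not (2*k + tot <= 6)) or (tot = 3 <-> k != -10)))


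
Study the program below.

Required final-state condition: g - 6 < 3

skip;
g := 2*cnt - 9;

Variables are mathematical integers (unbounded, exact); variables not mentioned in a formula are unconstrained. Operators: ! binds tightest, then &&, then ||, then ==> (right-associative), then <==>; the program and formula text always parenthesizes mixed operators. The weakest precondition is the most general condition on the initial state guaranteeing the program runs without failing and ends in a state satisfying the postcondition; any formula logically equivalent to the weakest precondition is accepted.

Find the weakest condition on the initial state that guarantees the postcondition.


Working backward. After the program, the postcondition g - 6 < 3 must hold; in canonical form it is g < 9.
Before g := 2*cnt - 9: 2*cnt < 18
Before skip: 2*cnt < 18
Answer: WP = 2*cnt < 18


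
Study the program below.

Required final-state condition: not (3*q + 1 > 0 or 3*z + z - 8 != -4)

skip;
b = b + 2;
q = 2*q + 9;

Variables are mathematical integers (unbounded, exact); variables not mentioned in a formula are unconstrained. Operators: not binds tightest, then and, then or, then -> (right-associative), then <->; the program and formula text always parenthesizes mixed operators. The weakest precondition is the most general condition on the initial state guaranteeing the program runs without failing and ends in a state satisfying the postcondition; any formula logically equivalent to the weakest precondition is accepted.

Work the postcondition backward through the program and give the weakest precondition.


Working backward. After the program, the postcondition not (3*q + 1 > 0 or 3*z + z - 8 != -4) must hold; in canonical form it is not (3*q > -1 or 4*z != 4).
Before q := 2*q + 9: not (6*q > -28 or 4*z != 4)
Before b := b + 2: not (6*q > -28 or 4*z != 4)
Before skip: not (6*q > -28 or 4*z != 4)
Answer: WP = not (6*q > -28 or 4*z != 4)


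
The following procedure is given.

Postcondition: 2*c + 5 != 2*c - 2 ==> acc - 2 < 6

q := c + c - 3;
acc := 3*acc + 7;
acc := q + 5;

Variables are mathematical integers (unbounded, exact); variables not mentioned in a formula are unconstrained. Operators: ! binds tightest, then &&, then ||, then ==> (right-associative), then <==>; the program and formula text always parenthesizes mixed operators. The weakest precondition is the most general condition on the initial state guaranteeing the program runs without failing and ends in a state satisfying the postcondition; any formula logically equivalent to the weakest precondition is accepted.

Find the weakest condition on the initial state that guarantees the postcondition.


Working backward. After the program, the postcondition 2*c + 5 != 2*c - 2 ==> acc - 2 < 6 must hold; in canonical form it is acc < 8.
Before acc := q + 5: q < 3
Before acc := 3*acc + 7: q < 3
Before q := c + c - 3: 2*c < 6
Answer: WP = 2*c < 6


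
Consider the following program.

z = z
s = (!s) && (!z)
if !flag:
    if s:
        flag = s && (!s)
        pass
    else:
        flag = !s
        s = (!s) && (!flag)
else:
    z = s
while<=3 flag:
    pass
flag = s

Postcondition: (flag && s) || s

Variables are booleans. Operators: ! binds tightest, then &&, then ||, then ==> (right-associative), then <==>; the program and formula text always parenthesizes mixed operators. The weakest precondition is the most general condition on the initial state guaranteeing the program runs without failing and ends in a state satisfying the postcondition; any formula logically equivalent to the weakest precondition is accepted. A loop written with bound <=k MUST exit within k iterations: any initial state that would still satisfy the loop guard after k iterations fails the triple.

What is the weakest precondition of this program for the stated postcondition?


Working backward. After the program, (flag && s) || s must hold.
Before flag := s: s
Before the loop (bound <=3), unroll the exhaustion recursion (WP_0 = exit-now case; WP_j = one more guarded iteration, up to j = 3):
  WP_0: (!flag) && s
  WP_1: (flag ==> ((!flag) && s)) && ((!flag) ==> s)
  WP_2: (flag ==> ((flag ==> ((!flag) && s)) && ((!flag) ==> s))) && ((!flag) ==> s)
  WP_3: (flag ==> ((flag ==> ((flag ==> ((!flag) && s)) && ((!flag) ==> s))) && ((!flag) ==> s))) && ((!flag) ==> s)
So before the loop: (flag ==> ((flag ==> ((flag ==> ((!flag) && s)) && ((!flag) ==> s))) && ((!flag) ==> s))) && ((!flag) ==> s)
Then branch requires s; else branch requires (flag ==> ((flag ==> ((flag ==> ((!flag) && s)) && ((!flag) ==> s))) && ((!flag) ==> s))) && ((!flag) ==> s).
Before the if: ((!flag) ==> s) && (flag ==> ((flag ==> ((flag ==> ((flag ==> ((!flag) && s)) && ((!flag) ==> s))) && ((!flag) ==> s))) && ((!flag) ==> s)))
Before s := (!s) && (!z): ((!flag) ==> ((!s) && (!z))) && (flag ==> ((flag ==> ((flag ==> ((flag ==> ((!flag) && (!s) && (!z))) && ((!flag) ==> ((!s) && (!z))))) && ((!flag) ==> ((!s) && (!z))))) && ((!flag) ==> ((!s) && (!z)))))
Before z := z: ((!flag) ==> ((!s) && (!z))) && (flag ==> ((flag ==> ((flag ==> ((flag ==> ((!flag) && (!s) && (!z))) && ((!flag) ==> ((!s) && (!z))))) && ((!flag) ==> ((!s) && (!z))))) && ((!flag) ==> ((!s) && (!z)))))
Answer: WP = ((!flag) ==> ((!s) && (!z))) && (flag ==> ((flag ==> ((flag ==> ((flag ==> ((!flag) && (!s) && (!z))) && ((!flag) ==> ((!s) && (!z))))) && ((!flag) ==> ((!s) && (!z))))) && ((!flag) ==> ((!s) && (!z)))))


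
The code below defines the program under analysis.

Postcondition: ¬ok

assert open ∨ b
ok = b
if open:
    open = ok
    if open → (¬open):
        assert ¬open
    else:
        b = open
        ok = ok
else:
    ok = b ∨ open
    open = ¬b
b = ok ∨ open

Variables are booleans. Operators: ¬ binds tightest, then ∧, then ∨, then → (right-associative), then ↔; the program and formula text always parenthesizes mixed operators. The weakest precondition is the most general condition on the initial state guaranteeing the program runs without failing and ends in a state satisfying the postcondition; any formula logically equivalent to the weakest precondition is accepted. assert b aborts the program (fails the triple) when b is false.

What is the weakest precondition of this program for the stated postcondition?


Working backward. After the program, ¬ok must hold.
Before b := ok ∨ open: ¬ok
Then branch requires ((ok → (¬ok)) → (¬ok)) ∧ ((¬(ok → (¬ok))) → (¬ok)); else branch requires ¬(b ∨ open).
Before the if: (open → (((ok → (¬ok)) → (¬ok)) ∧ ((¬(ok → (¬ok))) → (¬ok)))) ∧ ((¬open) → (¬(b ∨ open)))
Before ok := b: (open → (((b → (¬b)) → (¬b)) ∧ ((¬(b → (¬b))) → (¬b)))) ∧ ((¬open) → (¬(b ∨ open)))
Before assert open ∨ b: (open ∨ b) ∧ (open → (((b → (¬b)) → (¬b)) ∧ ((¬(b → (¬b))) → (¬b)))) ∧ ((¬open) → (¬(b ∨ open)))
Answer: WP = (open ∨ b) ∧ (open → (((b → (¬b)) → (¬b)) ∧ ((¬(b → (¬b))) → (¬b)))) ∧ ((¬open) → (¬(b ∨ open)))


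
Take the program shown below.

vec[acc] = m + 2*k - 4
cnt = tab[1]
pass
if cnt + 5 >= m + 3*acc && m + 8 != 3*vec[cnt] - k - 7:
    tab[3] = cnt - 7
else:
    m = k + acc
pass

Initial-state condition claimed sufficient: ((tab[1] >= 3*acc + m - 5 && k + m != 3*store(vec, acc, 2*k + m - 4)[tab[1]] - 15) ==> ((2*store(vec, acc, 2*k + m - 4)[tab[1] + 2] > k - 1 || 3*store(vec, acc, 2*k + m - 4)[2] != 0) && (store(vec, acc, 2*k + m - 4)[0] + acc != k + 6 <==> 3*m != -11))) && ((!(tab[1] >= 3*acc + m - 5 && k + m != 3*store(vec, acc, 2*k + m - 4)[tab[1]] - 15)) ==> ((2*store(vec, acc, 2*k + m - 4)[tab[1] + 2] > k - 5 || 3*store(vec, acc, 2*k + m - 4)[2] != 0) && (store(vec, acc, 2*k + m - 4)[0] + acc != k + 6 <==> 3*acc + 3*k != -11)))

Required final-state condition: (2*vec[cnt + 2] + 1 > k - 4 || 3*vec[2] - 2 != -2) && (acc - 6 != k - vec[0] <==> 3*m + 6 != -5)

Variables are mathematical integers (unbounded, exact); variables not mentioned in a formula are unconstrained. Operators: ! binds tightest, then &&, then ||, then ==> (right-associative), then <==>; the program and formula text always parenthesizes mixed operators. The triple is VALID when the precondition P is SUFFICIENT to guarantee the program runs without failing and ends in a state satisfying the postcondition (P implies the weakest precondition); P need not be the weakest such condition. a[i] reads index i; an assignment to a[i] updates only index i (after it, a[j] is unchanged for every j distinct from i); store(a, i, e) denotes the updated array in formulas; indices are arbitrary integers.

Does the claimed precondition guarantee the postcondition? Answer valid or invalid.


Working backward. After the program, the postcondition (2*vec[cnt + 2] + 1 > k - 4 || 3*vec[2] - 2 != -2) && (acc - 6 != k - vec[0] <==> 3*m + 6 != -5) must hold; in canonical form it is (2*vec[cnt + 2] > k - 5 || 3*vec[2] != 0) && (vec[0] + acc != k + 6 <==> 3*m != -11).
Before skip: (2*vec[cnt + 2] > k - 5 || 3*vec[2] != 0) && (vec[0] + acc != k + 6 <==> 3*m != -11)
Then branch requires (2*vec[cnt + 2] > k - 5 || 3*vec[2] != 0) && (vec[0] + acc != k + 6 <==> 3*m != -11); else branch requires (2*vec[cnt + 2] > k - 5 || 3*vec[2] != 0) && (vec[0] + acc != k + 6 <==> 3*acc + 3*k != -11).
Before the if: ((cnt >= 3*acc + m - 5 && k + m != 3*vec[cnt] - 15) ==> ((2*vec[cnt + 2] > k - 5 || 3*vec[2] != 0) && (vec[0] + acc != k + 6 <==> 3*m != -11))) && ((!(cnt >= 3*acc + m - 5 && k + m != 3*vec[cnt] - 15)) ==> ((2*vec[cnt + 2] > k - 5 || 3*vec[2] != 0) && (vec[0] + acc != k + 6 <==> 3*acc + 3*k != -11)))
Before skip: ((cnt >= 3*acc + m - 5 && k + m != 3*vec[cnt] - 15) ==> ((2*vec[cnt + 2] > k - 5 || 3*vec[2] != 0) && (vec[0] + acc != k + 6 <==> 3*m != -11))) && ((!(cnt >= 3*acc + m - 5 && k + m != 3*vec[cnt] - 15)) ==> ((2*vec[cnt + 2] > k - 5 || 3*vec[2] != 0) && (vec[0] + acc != k + 6 <==> 3*acc + 3*k != -11)))
Before cnt := tab[1]: ((tab[1] >= 3*acc + m - 5 && k + m != 3*vec[tab[1]] - 15) ==> ((2*vec[tab[1] + 2] > k - 5 || 3*vec[2] != 0) && (vec[0] + acc != k + 6 <==> 3*m != -11))) && ((!(tab[1] >= 3*acc + m - 5 && k + m != 3*vec[tab[1]] - 15)) ==> ((2*vec[tab[1] + 2] > k - 5 || 3*vec[2] != 0) && (vec[0] + acc != k + 6 <==> 3*acc + 3*k != -11)))
Before vec[acc] := m + 2*k - 4: ((tab[1] >= 3*acc + m - 5 && k + m != 3*store(vec, acc, 2*k + m - 4)[tab[1]] - 15) ==> ((2*store(vec, acc, 2*k + m - 4)[tab[1] + 2] > k - 5 || 3*store(vec, acc, 2*k + m - 4)[2] != 0) && (store(vec, acc, 2*k + m - 4)[0] + acc != k + 6 <==> 3*m != -11))) && ((!(tab[1] >= 3*acc + m - 5 && k + m != 3*store(vec, acc, 2*k + m - 4)[tab[1]] - 15)) ==> ((2*store(vec, acc, 2*k + m - 4)[tab[1] + 2] > k - 5 || 3*store(vec, acc, 2*k + m - 4)[2] != 0) && (store(vec, acc, 2*k + m - 4)[0] + acc != k + 6 <==> 3*acc + 3*k != -11)))
The weakest precondition is ((tab[1] >= 3*acc + m - 5 && k + m != 3*store(vec, acc, 2*k + m - 4)[tab[1]] - 15) ==> ((2*store(vec, acc, 2*k + m - 4)[tab[1] + 2] > k - 5 || 3*store(vec, acc, 2*k + m - 4)[2] != 0) && (store(vec, acc, 2*k + m - 4)[0] + acc != k + 6 <==> 3*m != -11))) && ((!(tab[1] >= 3*acc + m - 5 && k + m != 3*store(vec, acc, 2*k + m - 4)[tab[1]] - 15)) ==> ((2*store(vec, acc, 2*k + m - 4)[tab[1] + 2] > k - 5 || 3*store(vec, acc, 2*k + m - 4)[2] != 0) && (store(vec, acc, 2*k + m - 4)[0] + acc != k + 6 <==> 3*acc + 3*k != -11))).
Check whether ((tab[1] >= 3*acc + m - 5 && k + m != 3*store(vec, acc, 2*k + m - 4)[tab[1]] - 15) ==> ((2*store(vec, acc, 2*k + m - 4)[tab[1] + 2] > k - 1 || 3*store(vec, acc, 2*k + m - 4)[2] != 0) && (store(vec, acc, 2*k + m - 4)[0] + acc != k + 6 <==> 3*m != -11))) && ((!(tab[1] >= 3*acc + m - 5 && k + m != 3*store(vec, acc, 2*k + m - 4)[tab[1]] - 15)) ==> ((2*store(vec, acc, 2*k + m - 4)[tab[1] + 2] > k - 5 || 3*store(vec, acc, 2*k + m - 4)[2] != 0) && (store(vec, acc, 2*k + m - 4)[0] + acc != k + 6 <==> 3*acc + 3*k != -11))) implies it.
Every state satisfying the precondition satisfies the weakest precondition: the implication holds.
Answer: valid


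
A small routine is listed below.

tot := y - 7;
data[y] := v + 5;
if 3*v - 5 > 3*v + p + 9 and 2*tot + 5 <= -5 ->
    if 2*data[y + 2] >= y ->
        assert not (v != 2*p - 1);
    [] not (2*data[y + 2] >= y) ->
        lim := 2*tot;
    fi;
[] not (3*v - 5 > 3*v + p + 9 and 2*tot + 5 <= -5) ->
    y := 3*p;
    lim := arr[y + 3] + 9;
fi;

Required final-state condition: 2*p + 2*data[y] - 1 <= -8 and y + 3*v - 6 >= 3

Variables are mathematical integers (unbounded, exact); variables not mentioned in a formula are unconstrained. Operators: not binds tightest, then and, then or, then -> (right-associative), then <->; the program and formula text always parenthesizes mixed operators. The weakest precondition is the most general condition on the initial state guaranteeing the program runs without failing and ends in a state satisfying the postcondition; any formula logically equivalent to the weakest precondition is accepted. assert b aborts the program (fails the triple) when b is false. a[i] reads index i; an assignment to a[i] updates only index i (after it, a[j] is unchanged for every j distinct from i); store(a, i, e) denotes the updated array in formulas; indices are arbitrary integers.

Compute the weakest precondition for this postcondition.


Working backward. After the program, the postcondition 2*p + 2*data[y] - 1 <= -8 and y + 3*v - 6 >= 3 must hold; in canonical form it is 2*data[y] + 2*p <= -7 and 3*v + y >= 9.
Then branch requires (2*data[y + 2] >= y -> ((not (v != 2*p - 1)) and 2*data[y] + 2*p <= -7 and 3*v + y >= 9)) and ((not (2*data[y + 2] >= y)) -> (2*data[y] + 2*p <= -7 and 3*v + y >= 9)); else branch requires 2*data[3*p] + 2*p <= -7 and 3*p + 3*v >= 9.
Before the if: ((p < -14 and 2*tot <= -10) -> ((2*data[y + 2] >= y -> ((not (v != 2*p - 1)) and 2*data[y] + 2*p <= -7 and 3*v + y >= 9)) and ((not (2*data[y + 2] >= y)) -> (2*data[y] + 2*p <= -7 and 3*v + y >= 9)))) and ((not (p < -14 and 2*tot <= -10)) -> (2*data[3*p] + 2*p <= -7 and 3*p + 3*v >= 9))
Before data[y] := v + 5: ((p < -14 and 2*tot <= -10) -> ((2*store(data, y, v + 5)[y + 2] >= y -> ((not (v != 2*p - 1)) and 2*store(data, y, v + 5)[y] + 2*p <= -7 and 3*v + y >= 9)) and ((not (2*store(data, y, v + 5)[y + 2] >= y)) -> (2*store(data, y, v + 5)[y] + 2*p <= -7 and 3*v + y >= 9)))) and ((not (p < -14 and 2*tot <= -10)) -> (2*store(data, y, v + 5)[3*p] + 2*p <= -7 and 3*p + 3*v >= 9))
Before tot := y - 7: ((p < -14 and 2*y <= 4) -> ((2*store(data, y, v + 5)[y + 2] >= y -> ((not (v != 2*p - 1)) and 2*store(data, y, v + 5)[y] + 2*p <= -7 and 3*v + y >= 9)) and ((not (2*store(data, y, v + 5)[y + 2] >= y)) -> (2*store(data, y, v + 5)[y] + 2*p <= -7 and 3*v + y >= 9)))) and ((not (p < -14 and 2*y <= 4)) -> (2*store(data, y, v + 5)[3*p] + 2*p <= -7 and 3*p + 3*v >= 9))
Answer: WP = ((p < -14 and 2*y <= 4) -> ((2*store(data, y, v + 5)[y + 2] >= y -> ((not (v != 2*p - 1)) and 2*store(data, y, v + 5)[y] + 2*p <= -7 and 3*v + y >= 9)) and ((not (2*store(data, y, v + 5)[y + 2] >= y)) -> (2*store(data, y, v + 5)[y] + 2*p <= -7 and 3*v + y >= 9)))) and ((not (p < -14 and 2*y <= 4)) -> (2*store(data, y, v + 5)[3*p] + 2*p <= -7 and 3*p + 3*v >= 9))


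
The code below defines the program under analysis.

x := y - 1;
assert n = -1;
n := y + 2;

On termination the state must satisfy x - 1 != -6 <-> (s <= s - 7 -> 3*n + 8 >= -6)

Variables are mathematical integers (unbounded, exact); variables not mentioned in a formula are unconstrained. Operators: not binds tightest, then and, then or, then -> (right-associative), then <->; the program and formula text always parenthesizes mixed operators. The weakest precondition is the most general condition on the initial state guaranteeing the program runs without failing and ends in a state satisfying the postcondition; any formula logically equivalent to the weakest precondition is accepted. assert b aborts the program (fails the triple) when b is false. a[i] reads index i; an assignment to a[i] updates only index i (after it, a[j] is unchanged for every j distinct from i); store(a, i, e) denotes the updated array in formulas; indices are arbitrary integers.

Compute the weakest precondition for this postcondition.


Working backward. After the program, the postcondition x - 1 != -6 <-> (s <= s - 7 -> 3*n + 8 >= -6) must hold; in canonical form it is x != -5.
Before n := y + 2: x != -5
Before assert n = -1: n = -1 and x != -5
Before x := y - 1: n = -1 and y != -4
Answer: WP = n = -1 and y != -4


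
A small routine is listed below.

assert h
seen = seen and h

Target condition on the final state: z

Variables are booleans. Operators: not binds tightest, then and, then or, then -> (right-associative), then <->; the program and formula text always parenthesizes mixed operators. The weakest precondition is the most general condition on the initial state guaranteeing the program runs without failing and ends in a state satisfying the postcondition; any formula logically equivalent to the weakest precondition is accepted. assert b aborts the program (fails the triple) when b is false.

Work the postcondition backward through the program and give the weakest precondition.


Working backward. After the program, z must hold.
Before seen := seen and h: z
Before assert h: h and z
Answer: WP = h and z


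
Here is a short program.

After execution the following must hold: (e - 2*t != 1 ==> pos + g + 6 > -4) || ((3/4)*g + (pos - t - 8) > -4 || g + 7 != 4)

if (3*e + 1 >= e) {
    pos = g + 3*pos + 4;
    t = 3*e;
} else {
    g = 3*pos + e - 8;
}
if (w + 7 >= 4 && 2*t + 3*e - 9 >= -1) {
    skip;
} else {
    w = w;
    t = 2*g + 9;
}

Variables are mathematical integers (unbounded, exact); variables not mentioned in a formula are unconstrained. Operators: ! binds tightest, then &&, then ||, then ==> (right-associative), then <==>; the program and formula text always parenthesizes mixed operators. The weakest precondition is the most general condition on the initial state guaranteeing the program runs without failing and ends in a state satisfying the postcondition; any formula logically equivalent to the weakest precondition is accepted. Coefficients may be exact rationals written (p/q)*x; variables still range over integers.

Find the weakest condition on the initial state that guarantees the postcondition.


Working backward. After the program, the postcondition (e - 2*t != 1 ==> pos + g + 6 > -4) || ((3/4)*g + (pos - t - 8) > -4 || g + 7 != 4) must hold; in canonical form it is (e != 2*t + 1 ==> g + pos > -10) || (3/4)*g + pos > t + 4 || g != -3.
Then branch requires (e != 2*t + 1 ==> g + pos > -10) || (3/4)*g + pos > t + 4 || g != -3; else branch requires (e != 4*g + 19 ==> g + pos > -10) || pos > (5/4)*g + 13 || g != -3.
Before the if: ((w >= -3 && 3*e + 2*t >= 8) ==> ((e != 2*t + 1 ==> g + pos > -10) || (3/4)*g + pos > t + 4 || g != -3)) && ((!(w >= -3 && 3*e + 2*t >= 8)) ==> ((e != 4*g + 19 ==> g + pos > -10) || pos > (5/4)*g + 13 || g != -3))
Then branch requires ((w >= -3 && 9*e >= 8) ==> ((5*e != -1 ==> 2*g + 3*pos > -14) || (7/4)*g + 3*pos > 3*e || g != -3)) && ((!(w >= -3 && 9*e >= 8)) ==> ((e != 4*g + 19 ==> 2*g + 3*pos > -14) || 3*pos > (1/4)*g + 9 || g != -3)); else branch requires ((w >= -3 && 3*e + 2*t >= 8) ==> ((e != 2*t + 1 ==> e + 4*pos > -2) || (3/4)*e + (13/4)*pos > t + 10 || e + 3*pos != 5)) && ((!(w >= -3 && 3*e + 2*t >= 8)) ==> ((3*e + 12*pos != 13 ==> e + 4*pos > -2) || (5/4)*e + (11/4)*pos < -3 || e + 3*pos != 5)).
Before the if: (2*e >= -1 ==> (((w >= -3 && 9*e >= 8) ==> ((5*e != -1 ==> 2*g + 3*pos > -14) || (7/4)*g + 3*pos > 3*e || g != -3)) && ((!(w >= -3 && 9*e >= 8)) ==> ((e != 4*g + 19 ==> 2*g + 3*pos > -14) || 3*pos > (1/4)*g + 9 || g != -3)))) && ((!(2*e >= -1)) ==> (((w >= -3 && 3*e + 2*t >= 8) ==> ((e != 2*t + 1 ==> e + 4*pos > -2) || (3/4)*e + (13/4)*pos > t + 10 || e + 3*pos != 5)) && ((!(w >= -3 && 3*e + 2*t >= 8)) ==> ((3*e + 12*pos != 13 ==> e + 4*pos > -2) || (5/4)*e + (11/4)*pos < -3 || e + 3*pos != 5))))
Answer: WP = (2*e >= -1 ==> (((w >= -3 && 9*e >= 8) ==> ((5*e != -1 ==> 2*g + 3*pos > -14) || (7/4)*g + 3*pos > 3*e || g != -3)) && ((!(w >= -3 && 9*e >= 8)) ==> ((e != 4*g + 19 ==> 2*g + 3*pos > -14) || 3*pos > (1/4)*g + 9 || g != -3)))) && ((!(2*e >= -1)) ==> (((w >= -3 && 3*e + 2*t >= 8) ==> ((e != 2*t + 1 ==> e + 4*pos > -2) || (3/4)*e + (13/4)*pos > t + 10 || e + 3*pos != 5)) && ((!(w >= -3 && 3*e + 2*t >= 8)) ==> ((3*e + 12*pos != 13 ==> e + 4*pos > -2) || (5/4)*e + (11/4)*pos < -3 || e + 3*pos != 5))))


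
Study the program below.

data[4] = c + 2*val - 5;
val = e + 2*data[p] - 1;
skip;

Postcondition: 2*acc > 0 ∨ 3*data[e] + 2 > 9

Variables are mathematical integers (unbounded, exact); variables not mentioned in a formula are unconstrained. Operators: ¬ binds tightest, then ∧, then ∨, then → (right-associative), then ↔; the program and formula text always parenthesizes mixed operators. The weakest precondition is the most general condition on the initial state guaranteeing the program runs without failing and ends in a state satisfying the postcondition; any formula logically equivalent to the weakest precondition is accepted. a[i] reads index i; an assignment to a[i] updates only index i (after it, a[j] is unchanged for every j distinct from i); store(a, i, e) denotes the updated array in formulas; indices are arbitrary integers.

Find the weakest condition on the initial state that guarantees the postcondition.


Working backward. After the program, the postcondition 2*acc > 0 ∨ 3*data[e] + 2 > 9 must hold; in canonical form it is 2*acc > 0 ∨ 3*data[e] > 7.
Before skip: 2*acc > 0 ∨ 3*data[e] > 7
Before val := e + 2*data[p] - 1: 2*acc > 0 ∨ 3*data[e] > 7
Before data[4] := c + 2*val - 5: 2*acc > 0 ∨ 3*store(data, 4, c + 2*val - 5)[e] > 7
Answer: WP = 2*acc > 0 ∨ 3*store(data, 4, c + 2*val - 5)[e] > 7


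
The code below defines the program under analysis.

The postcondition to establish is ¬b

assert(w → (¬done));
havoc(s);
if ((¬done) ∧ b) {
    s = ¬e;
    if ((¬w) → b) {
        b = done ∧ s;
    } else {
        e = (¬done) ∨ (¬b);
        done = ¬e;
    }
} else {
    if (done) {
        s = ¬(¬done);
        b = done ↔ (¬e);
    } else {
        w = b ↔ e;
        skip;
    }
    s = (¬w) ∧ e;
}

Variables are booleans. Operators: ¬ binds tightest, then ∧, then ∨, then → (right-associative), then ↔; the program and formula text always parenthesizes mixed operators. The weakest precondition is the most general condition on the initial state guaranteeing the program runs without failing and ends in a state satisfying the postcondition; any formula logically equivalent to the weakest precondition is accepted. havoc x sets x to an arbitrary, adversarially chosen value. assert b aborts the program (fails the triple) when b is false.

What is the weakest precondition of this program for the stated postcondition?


Working backward. After the program, ¬b must hold.
Then branch requires (((¬w) → b) → (¬(done ∧ (¬e)))) ∧ ((¬((¬w) → b)) → (¬b)); else branch requires (done → (¬(done ↔ (¬e)))) ∧ ((¬done) → (¬b)).
Before the if: (((¬done) ∧ b) → ((((¬w) → b) → (¬(done ∧ (¬e)))) ∧ ((¬((¬w) → b)) → (¬b)))) ∧ ((¬((¬done) ∧ b)) → ((done → (¬(done ↔ (¬e)))) ∧ ((¬done) → (¬b))))
Before havoc s: (((¬done) ∧ b) → ((((¬w) → b) → (¬(done ∧ (¬e)))) ∧ ((¬((¬w) → b)) → (¬b)))) ∧ ((¬((¬done) ∧ b)) → ((done → (¬(done ↔ (¬e)))) ∧ ((¬done) → (¬b))))
Before assert w → (¬done): (w → (¬done)) ∧ (((¬done) ∧ b) → ((((¬w) → b) → (¬(done ∧ (¬e)))) ∧ ((¬((¬w) → b)) → (¬b)))) ∧ ((¬((¬done) ∧ b)) → ((done → (¬(done ↔ (¬e)))) ∧ ((¬done) → (¬b))))
Answer: WP = (w → (¬done)) ∧ (((¬done) ∧ b) → ((((¬w) → b) → (¬(done ∧ (¬e)))) ∧ ((¬((¬w) → b)) → (¬b)))) ∧ ((¬((¬done) ∧ b)) → ((done → (¬(done ↔ (¬e)))) ∧ ((¬done) → (¬b))))
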